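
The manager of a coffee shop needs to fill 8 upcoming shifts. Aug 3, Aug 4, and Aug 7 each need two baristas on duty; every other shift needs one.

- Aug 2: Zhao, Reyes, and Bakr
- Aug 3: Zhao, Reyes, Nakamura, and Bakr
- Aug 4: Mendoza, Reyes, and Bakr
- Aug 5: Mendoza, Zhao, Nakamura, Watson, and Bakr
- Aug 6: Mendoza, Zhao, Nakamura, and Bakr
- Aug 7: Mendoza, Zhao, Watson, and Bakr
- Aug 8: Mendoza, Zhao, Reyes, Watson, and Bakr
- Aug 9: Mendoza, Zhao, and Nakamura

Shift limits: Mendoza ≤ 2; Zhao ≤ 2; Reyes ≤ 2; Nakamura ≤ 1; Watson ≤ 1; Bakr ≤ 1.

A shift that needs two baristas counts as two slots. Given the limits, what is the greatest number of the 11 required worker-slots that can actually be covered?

Total capacity across all baristas is 2+2+2+1+1+1 = 9, and 11 slots are needed, so at most 9 can be filled.
An assignment achieving 9: Aug 2→Zhao, Aug 3→Zhao+Reyes, Aug 4→Mendoza+Reyes, Aug 6→Nakamura, Aug 7→Watson+Bakr, Aug 9→Mendoza.
Loads: Mendoza 2/2, Zhao 2/2, Reyes 2/2, Nakamura 1/1, Watson 1/1, Bakr 1/1.

9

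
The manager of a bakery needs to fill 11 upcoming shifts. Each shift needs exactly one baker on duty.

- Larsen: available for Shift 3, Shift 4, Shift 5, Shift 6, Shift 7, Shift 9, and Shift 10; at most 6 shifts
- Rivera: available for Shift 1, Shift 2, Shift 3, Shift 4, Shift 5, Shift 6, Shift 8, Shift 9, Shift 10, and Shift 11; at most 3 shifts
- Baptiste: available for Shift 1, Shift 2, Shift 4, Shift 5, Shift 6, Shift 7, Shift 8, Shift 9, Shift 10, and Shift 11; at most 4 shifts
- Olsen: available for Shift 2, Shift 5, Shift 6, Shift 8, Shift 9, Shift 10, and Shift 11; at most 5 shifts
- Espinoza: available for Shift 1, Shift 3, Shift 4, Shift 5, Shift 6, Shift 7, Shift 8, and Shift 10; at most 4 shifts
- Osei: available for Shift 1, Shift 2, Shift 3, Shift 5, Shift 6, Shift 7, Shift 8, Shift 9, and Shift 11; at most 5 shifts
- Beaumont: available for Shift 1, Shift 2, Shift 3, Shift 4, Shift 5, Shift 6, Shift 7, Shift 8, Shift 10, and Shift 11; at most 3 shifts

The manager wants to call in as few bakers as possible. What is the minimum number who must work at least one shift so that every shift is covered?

11 slots to fill and no one can take more than 6, so at least ⌈11/6⌉ = 2 bakers are needed.
Larsen and Osei alone can cover everything: Shift 1→Osei, Shift 2→Osei, Shift 3→Larsen, Shift 4→Larsen, Shift 5→Larsen, Shift 6→Larsen, Shift 7→Larsen, Shift 8→Osei, Shift 9→Osei, Shift 10→Larsen, Shift 11→Osei.

2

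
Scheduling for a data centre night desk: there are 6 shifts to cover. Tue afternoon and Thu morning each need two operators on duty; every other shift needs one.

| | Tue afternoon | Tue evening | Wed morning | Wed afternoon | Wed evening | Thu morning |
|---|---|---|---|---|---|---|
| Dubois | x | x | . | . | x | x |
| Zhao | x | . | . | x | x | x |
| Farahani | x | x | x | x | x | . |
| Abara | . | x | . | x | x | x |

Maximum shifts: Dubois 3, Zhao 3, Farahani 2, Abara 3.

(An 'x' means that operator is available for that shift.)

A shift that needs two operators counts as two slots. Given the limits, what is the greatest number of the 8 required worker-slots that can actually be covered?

Total capacity across all operators is 3+3+2+3 = 11, and 8 slots are needed, so at most 8 can be filled.
An assignment achieving 8: Tue afternoon→Dubois+Zhao, Tue evening→Dubois, Wed morning→Farahani, Wed afternoon→Zhao, Wed evening→Farahani, Thu morning→Dubois+Zhao.
Loads: Dubois 3/3, Zhao 3/3, Farahani 2/2, Abara 0/3.

8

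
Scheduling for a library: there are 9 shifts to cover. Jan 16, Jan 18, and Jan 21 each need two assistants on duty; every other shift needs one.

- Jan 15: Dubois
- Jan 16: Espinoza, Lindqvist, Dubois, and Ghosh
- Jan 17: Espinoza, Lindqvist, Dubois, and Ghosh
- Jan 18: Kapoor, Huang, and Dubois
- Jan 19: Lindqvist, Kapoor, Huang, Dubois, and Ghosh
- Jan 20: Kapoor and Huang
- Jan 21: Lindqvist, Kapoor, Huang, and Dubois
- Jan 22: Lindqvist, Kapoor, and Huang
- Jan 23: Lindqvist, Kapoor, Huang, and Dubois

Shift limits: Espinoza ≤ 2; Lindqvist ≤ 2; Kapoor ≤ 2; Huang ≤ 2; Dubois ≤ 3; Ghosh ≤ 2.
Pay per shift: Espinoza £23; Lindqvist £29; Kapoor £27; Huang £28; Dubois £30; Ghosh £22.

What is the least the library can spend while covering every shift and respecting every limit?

£318

Jan 15 can only be covered by Dubois, so that assignment is forced.
Picking the cheapest available assistant for each shift independently would cost £310, but that ignores the shift limits.
An optimal schedule: Jan 15→Dubois, Jan 16→Ghosh+Espinoza, Jan 17→Espinoza, Jan 18→Kapoor+Huang, Jan 19→Ghosh, Jan 20→Kapoor, Jan 21→Lindqvist+Dubois, Jan 22→Huang, Jan 23→Lindqvist.
Total: 30 + 22 + 23 + 23 + 27 + 28 + 22 + 27 + 29 + 30 + 28 + 29 = £318.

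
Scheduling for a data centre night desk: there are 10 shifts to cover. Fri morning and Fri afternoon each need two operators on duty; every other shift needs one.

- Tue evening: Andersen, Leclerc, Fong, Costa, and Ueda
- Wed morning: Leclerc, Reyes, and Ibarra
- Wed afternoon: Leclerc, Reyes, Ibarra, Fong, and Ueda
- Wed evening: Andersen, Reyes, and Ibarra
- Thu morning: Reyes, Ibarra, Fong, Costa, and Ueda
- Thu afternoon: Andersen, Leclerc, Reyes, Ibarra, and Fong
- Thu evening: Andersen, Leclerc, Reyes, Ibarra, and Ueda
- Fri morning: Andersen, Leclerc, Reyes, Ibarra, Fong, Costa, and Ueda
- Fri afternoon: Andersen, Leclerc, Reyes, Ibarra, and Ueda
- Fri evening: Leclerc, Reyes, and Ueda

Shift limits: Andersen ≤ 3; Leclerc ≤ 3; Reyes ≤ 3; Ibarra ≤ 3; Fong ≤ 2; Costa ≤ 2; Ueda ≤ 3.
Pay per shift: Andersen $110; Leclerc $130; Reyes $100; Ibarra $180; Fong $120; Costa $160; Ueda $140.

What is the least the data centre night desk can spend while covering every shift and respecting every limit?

Picking the cheapest available operator for each shift independently would cost $1230, but that ignores the shift limits.
An optimal schedule: Tue evening→Andersen, Wed morning→Reyes, Wed afternoon→Fong, Wed evening→Reyes, Thu morning→Fong, Thu afternoon→Andersen, Thu evening→Leclerc, Fri morning→Leclerc+Ueda, Fri afternoon→Andersen+Leclerc, Fri evening→Reyes.
Total: 110 + 100 + 120 + 100 + 120 + 110 + 130 + 130 + 140 + 110 + 130 + 100 = $1400.

$1400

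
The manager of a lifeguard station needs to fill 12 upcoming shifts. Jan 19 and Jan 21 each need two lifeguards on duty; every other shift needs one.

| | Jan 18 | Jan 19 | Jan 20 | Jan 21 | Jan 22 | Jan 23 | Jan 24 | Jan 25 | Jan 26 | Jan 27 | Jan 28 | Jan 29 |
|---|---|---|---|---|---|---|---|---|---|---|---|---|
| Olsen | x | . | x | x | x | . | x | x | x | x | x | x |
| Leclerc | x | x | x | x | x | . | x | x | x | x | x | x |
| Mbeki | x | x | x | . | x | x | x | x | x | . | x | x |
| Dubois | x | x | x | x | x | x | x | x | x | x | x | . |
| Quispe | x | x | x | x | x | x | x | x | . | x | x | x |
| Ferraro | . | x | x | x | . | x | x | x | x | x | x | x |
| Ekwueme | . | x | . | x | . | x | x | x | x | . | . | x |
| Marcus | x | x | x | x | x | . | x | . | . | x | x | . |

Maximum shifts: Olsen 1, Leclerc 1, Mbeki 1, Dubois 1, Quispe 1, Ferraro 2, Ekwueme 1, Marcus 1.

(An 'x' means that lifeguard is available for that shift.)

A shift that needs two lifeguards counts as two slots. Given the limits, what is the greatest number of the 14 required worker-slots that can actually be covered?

9

Total capacity across all lifeguards is 1+1+1+1+1+2+1+1 = 9, and 14 slots are needed, so at most 9 can be filled.
An assignment achieving 9: Jan 18→Olsen, Jan 19→Ferraro+Ekwueme, Jan 20→Marcus, Jan 22→Leclerc, Jan 23→Mbeki, Jan 26→Dubois, Jan 27→Quispe, Jan 29→Ferraro.
Loads: Olsen 1/1, Leclerc 1/1, Mbeki 1/1, Dubois 1/1, Quispe 1/1, Ferraro 2/2, Ekwueme 1/1, Marcus 1/1.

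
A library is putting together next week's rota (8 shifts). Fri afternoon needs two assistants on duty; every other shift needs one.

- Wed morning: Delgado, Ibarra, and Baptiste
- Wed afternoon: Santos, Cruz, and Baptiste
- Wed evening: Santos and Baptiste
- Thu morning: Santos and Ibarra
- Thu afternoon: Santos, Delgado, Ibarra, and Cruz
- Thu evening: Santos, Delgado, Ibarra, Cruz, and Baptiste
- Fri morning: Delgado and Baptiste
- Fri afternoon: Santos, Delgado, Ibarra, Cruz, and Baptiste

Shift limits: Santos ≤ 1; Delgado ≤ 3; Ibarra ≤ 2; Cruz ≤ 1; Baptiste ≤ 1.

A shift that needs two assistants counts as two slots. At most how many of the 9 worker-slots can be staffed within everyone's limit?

Total capacity across all assistants is 1+3+2+1+1 = 8, and 9 slots are needed, so at most 8 can be filled.
An assignment achieving 8: Wed morning→Delgado, Wed afternoon→Cruz, Wed evening→Santos, Thu morning→Ibarra, Thu afternoon→Delgado, Thu evening→Ibarra, Fri morning→Delgado, Fri afternoon→Baptiste.
Loads: Santos 1/1, Delgado 3/3, Ibarra 2/2, Cruz 1/1, Baptiste 1/1.

8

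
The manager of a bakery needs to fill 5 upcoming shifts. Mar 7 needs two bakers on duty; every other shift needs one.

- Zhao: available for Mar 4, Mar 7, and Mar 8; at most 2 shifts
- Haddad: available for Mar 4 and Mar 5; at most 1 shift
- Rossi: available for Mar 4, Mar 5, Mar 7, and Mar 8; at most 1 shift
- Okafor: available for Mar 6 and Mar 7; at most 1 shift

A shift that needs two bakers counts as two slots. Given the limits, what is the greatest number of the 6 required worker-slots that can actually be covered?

Total capacity across all bakers is 2+1+1+1 = 5, and 6 slots are needed, so at most 5 can be filled.
An assignment achieving 5: Mar 4→Zhao, Mar 5→Haddad, Mar 6→Okafor, Mar 7→Rossi, Mar 8→Zhao.
Loads: Zhao 2/2, Haddad 1/1, Rossi 1/1, Okafor 1/1.

5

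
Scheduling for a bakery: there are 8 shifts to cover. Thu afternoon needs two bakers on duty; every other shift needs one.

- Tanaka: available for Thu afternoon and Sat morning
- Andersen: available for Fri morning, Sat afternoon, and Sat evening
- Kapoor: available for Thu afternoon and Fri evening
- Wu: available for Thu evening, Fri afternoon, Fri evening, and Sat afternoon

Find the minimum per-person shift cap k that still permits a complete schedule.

With 4 bakers and 9 worker-slots to fill, someone must work at least ⌈9/4⌉ = 3 shifts, so k ≥ 3.
k = 3 works: Thu afternoon→Tanaka+Kapoor, Thu evening→Wu, Fri morning→Andersen, Fri afternoon→Wu, Fri evening→Kapoor, Sat morning→Tanaka, Sat afternoon→Andersen, Sat evening→Andersen.
Loads: Tanaka 2, Andersen 3, Kapoor 2, Wu 2 — all ≤ 3.

3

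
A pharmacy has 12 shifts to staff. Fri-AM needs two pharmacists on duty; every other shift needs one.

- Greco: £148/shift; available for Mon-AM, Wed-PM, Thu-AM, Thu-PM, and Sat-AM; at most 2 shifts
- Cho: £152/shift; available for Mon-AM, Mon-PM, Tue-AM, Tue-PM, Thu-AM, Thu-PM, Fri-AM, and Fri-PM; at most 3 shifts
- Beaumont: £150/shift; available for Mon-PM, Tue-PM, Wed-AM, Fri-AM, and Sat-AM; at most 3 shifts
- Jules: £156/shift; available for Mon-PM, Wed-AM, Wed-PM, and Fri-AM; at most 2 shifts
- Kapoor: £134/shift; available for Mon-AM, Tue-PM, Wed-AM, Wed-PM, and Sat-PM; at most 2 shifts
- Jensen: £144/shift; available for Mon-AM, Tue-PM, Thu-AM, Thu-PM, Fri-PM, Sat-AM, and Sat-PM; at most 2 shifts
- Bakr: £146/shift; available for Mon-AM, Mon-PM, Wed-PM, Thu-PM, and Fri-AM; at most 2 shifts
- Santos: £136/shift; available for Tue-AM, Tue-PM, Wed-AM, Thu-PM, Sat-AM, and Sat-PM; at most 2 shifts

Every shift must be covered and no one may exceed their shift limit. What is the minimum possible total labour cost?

Picking the cheapest available pharmacist for each shift independently would cost £1808, but that ignores the shift limits.
An optimal schedule: Mon-AM→Greco, Mon-PM→Bakr, Tue-AM→Santos, Tue-PM→Beaumont, Wed-AM→Kapoor, Wed-PM→Greco, Thu-AM→Jensen, Thu-PM→Santos, Fri-AM→Bakr+Beaumont, Fri-PM→Jensen, Sat-AM→Beaumont, Sat-PM→Kapoor.
Total: 148 + 146 + 136 + 150 + 134 + 148 + 144 + 136 + 146 + 150 + 144 + 150 + 134 = £1866.

£1866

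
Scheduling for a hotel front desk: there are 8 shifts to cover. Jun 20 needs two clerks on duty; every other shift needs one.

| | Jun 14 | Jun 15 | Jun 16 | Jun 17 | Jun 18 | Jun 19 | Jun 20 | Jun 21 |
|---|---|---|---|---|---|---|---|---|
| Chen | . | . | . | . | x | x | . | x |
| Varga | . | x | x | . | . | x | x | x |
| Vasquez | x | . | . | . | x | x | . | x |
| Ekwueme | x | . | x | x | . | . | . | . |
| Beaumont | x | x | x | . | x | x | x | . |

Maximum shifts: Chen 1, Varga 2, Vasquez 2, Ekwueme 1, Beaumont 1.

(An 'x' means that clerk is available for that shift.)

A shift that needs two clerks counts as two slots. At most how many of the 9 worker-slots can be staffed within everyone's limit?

7

Total capacity across all clerks is 1+2+2+1+1 = 7, and 9 slots are needed, so at most 7 can be filled.
An assignment achieving 7: Jun 14→Vasquez, Jun 15→Varga, Jun 17→Ekwueme, Jun 18→Chen, Jun 20→Varga+Beaumont, Jun 21→Vasquez.
Loads: Chen 1/1, Varga 2/2, Vasquez 2/2, Ekwueme 1/1, Beaumont 1/1.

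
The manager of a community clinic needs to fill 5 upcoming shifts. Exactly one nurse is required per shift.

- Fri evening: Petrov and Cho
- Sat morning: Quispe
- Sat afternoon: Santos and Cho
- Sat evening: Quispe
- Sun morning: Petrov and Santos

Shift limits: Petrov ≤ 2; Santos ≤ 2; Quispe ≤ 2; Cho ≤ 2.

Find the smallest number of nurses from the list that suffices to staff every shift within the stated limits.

3

5 slots to fill and no one can take more than 2, so at least ⌈5/2⌉ = 3 nurses are needed.
Petrov, Santos, and Quispe alone can cover everything: Fri evening→Petrov, Sat morning→Quispe, Sat afternoon→Santos, Sat evening→Quispe, Sun morning→Petrov.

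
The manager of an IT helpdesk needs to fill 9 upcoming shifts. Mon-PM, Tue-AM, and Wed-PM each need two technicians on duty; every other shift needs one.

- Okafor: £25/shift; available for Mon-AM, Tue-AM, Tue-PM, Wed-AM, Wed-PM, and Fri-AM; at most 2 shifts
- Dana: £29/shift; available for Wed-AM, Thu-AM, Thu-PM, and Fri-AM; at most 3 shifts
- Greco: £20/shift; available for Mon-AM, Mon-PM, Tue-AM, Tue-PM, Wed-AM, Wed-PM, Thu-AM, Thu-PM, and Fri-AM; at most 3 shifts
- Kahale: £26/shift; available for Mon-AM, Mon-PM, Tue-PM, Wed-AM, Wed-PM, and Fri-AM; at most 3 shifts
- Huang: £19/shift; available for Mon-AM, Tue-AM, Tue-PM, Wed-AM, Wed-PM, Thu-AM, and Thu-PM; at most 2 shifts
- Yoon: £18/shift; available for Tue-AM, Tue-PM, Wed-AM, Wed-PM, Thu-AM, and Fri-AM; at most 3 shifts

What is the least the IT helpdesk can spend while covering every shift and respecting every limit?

Mon-PM can only be covered by Greco and Kahale, so that assignment is forced.
Picking the cheapest available technician for each shift independently would cost £230, but that ignores the shift limits.
An optimal schedule: Mon-AM→Huang, Mon-PM→Greco+Kahale, Tue-AM→Greco+Okafor, Tue-PM→Yoon, Wed-AM→Greco, Wed-PM→Okafor+Kahale, Thu-AM→Yoon, Thu-PM→Huang, Fri-AM→Yoon.
Total: 19 + 20 + 26 + 20 + 25 + 18 + 20 + 25 + 26 + 18 + 19 + 18 = £254.

£254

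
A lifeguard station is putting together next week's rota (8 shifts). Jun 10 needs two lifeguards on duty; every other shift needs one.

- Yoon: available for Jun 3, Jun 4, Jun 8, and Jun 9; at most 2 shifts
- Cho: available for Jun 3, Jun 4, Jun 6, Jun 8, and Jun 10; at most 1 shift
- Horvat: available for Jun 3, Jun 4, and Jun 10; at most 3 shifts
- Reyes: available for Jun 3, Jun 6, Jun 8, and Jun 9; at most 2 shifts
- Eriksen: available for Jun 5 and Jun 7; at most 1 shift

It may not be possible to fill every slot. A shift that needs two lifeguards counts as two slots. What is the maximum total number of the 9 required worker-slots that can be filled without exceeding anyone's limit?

8

Total capacity across all lifeguards is 2+1+3+2+1 = 9, and 9 slots are needed, so at most 9 can be filled.
Shifts {Jun 5, Jun 7} need 2 slots but only Eriksen are available for them, supplying at most 1 — so at least 1 slot must go unfilled.
An assignment achieving 8: Jun 3→Horvat, Jun 4→Yoon, Jun 5→Eriksen, Jun 6→Reyes, Jun 8→Reyes, Jun 9→Yoon, Jun 10→Cho+Horvat.
Loads: Yoon 2/2, Cho 1/1, Horvat 2/3, Reyes 2/2, Eriksen 1/1.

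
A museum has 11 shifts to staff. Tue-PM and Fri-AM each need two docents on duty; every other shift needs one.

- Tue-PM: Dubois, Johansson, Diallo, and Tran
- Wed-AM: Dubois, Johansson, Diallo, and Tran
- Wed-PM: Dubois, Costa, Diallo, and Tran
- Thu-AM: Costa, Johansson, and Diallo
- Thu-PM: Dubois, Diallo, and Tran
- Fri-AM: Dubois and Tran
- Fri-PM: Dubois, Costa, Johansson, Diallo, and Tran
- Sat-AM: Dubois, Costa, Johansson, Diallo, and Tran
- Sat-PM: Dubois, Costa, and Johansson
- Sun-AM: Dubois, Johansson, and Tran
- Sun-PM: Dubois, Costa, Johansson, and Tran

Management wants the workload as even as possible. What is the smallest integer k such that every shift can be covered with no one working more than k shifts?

3

With 5 docents and 13 worker-slots to fill, someone must work at least ⌈13/5⌉ = 3 shifts, so k ≥ 3.
k = 3 works: Tue-PM→Diallo+Tran, Wed-AM→Johansson, Wed-PM→Costa, Thu-AM→Costa, Thu-PM→Dubois, Fri-AM→Dubois+Tran, Fri-PM→Johansson, Sat-AM→Diallo, Sat-PM→Dubois, Sun-AM→Johansson, Sun-PM→Costa.
Loads: Dubois 3, Costa 3, Johansson 3, Diallo 2, Tran 2 — all ≤ 3.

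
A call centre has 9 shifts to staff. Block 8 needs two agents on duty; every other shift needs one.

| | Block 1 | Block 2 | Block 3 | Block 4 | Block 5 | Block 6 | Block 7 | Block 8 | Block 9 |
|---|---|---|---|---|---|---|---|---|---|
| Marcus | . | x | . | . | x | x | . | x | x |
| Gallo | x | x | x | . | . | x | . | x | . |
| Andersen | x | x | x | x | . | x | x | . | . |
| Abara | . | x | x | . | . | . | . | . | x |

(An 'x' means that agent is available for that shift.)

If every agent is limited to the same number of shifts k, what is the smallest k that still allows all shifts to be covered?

3

With 4 agents and 10 worker-slots to fill, someone must work at least ⌈10/4⌉ = 3 shifts, so k ≥ 3.
k = 3 works: Block 1→Gallo, Block 2→Abara, Block 3→Gallo, Block 4→Andersen, Block 5→Marcus, Block 6→Andersen, Block 7→Andersen, Block 8→Marcus+Gallo, Block 9→Marcus.
Loads: Marcus 3, Gallo 3, Andersen 3, Abara 1 — all ≤ 3.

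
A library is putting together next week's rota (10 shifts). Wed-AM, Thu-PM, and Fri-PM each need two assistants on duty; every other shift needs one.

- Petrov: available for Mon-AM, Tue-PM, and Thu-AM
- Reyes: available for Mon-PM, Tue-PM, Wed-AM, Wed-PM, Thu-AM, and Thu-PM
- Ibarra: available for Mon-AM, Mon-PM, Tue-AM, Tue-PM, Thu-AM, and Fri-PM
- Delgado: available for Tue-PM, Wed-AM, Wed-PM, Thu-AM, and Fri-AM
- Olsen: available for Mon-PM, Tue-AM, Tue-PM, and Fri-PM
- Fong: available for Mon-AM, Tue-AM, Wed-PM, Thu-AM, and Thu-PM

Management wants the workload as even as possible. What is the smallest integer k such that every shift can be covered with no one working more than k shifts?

3

With 6 assistants and 13 worker-slots to fill, someone must work at least ⌈13/6⌉ = 3 shifts, so k ≥ 3.
k = 3 works: Mon-AM→Petrov, Mon-PM→Reyes, Tue-AM→Ibarra, Tue-PM→Petrov, Wed-AM→Reyes+Delgado, Wed-PM→Delgado, Thu-AM→Petrov, Thu-PM→Reyes+Fong, Fri-AM→Delgado, Fri-PM→Ibarra+Olsen.
Loads: Petrov 3, Reyes 3, Ibarra 2, Delgado 3, Olsen 1, Fong 1 — all ≤ 3.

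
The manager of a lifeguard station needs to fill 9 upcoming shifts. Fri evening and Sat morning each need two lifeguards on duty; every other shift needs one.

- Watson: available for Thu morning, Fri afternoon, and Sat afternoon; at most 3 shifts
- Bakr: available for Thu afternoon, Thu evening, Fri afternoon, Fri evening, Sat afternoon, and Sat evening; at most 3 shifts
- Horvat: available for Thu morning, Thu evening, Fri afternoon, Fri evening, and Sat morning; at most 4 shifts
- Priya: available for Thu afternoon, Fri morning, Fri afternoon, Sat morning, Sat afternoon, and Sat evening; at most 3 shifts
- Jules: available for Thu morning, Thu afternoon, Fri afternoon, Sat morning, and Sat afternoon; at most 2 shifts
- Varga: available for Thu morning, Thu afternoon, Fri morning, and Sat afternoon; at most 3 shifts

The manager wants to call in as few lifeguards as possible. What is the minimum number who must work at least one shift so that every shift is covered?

11 slots to fill and no one can take more than 4, so at least ⌈11/4⌉ = 3 lifeguards are needed.
Any 3 lifeguards together have capacity at most 4+3+3 = 10 < 11 slots, so 3 can never suffice.
Watson, Bakr, Horvat, and Priya alone can cover everything: Thu morning→Watson, Thu afternoon→Bakr, Thu evening→Bakr, Fri morning→Priya, Fri afternoon→Watson, Fri evening→Bakr+Horvat, Sat morning→Horvat+Priya, Sat afternoon→Watson, Sat evening→Priya.

4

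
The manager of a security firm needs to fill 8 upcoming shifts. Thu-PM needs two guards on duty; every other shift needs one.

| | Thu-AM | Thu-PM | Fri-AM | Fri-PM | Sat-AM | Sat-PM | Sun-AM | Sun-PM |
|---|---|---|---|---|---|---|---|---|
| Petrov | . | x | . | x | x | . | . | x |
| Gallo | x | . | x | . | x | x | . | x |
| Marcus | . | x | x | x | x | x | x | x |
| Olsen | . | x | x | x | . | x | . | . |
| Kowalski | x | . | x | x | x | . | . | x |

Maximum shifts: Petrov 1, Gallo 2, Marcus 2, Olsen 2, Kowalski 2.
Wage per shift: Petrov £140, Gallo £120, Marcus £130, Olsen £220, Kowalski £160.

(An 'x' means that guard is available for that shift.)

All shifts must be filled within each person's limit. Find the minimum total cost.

£1400

Sun-AM can only be covered by Marcus, so that assignment is forced.
Picking the cheapest available guard for each shift independently would cost £1130, but that ignores the shift limits.
An optimal schedule: Thu-AM→Gallo, Thu-PM→Petrov+Marcus, Fri-AM→Olsen, Fri-PM→Olsen, Sat-AM→Kowalski, Sat-PM→Gallo, Sun-AM→Marcus, Sun-PM→Kowalski.
Total: 120 + 140 + 130 + 220 + 220 + 160 + 120 + 130 + 160 = £1400.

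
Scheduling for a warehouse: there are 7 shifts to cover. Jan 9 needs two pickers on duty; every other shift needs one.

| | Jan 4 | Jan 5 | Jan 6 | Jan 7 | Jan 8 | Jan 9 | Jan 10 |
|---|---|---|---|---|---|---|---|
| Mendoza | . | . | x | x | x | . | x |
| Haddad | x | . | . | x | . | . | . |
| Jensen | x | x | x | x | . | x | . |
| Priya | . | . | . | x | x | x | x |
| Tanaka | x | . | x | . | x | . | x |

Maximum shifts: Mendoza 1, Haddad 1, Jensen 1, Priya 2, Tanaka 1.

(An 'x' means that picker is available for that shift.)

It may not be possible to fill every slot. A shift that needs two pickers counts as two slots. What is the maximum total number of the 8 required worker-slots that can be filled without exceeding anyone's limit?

Total capacity across all pickers is 1+1+1+2+1 = 6, and 8 slots are needed, so at most 6 can be filled.
An assignment achieving 6: Jan 4→Haddad, Jan 5→Jensen, Jan 6→Mendoza, Jan 8→Priya, Jan 9→Priya, Jan 10→Tanaka.
Loads: Mendoza 1/1, Haddad 1/1, Jensen 1/1, Priya 2/2, Tanaka 1/1.

6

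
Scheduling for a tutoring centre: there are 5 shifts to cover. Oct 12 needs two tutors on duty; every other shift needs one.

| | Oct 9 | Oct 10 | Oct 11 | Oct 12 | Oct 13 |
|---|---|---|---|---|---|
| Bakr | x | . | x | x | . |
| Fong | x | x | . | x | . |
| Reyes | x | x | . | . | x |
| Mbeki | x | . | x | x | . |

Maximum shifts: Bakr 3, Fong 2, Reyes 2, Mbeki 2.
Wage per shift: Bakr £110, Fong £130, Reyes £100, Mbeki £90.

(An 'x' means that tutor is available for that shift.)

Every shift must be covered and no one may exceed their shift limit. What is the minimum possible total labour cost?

Oct 13 can only be covered by Reyes, so that assignment is forced.
Picking the cheapest available tutor for each shift independently would cost £580, but that ignores the shift limits.
An optimal schedule: Oct 9→Bakr, Oct 10→Reyes, Oct 11→Mbeki, Oct 12→Mbeki+Bakr, Oct 13→Reyes.
Total: 110 + 100 + 90 + 90 + 110 + 100 = £600.

£600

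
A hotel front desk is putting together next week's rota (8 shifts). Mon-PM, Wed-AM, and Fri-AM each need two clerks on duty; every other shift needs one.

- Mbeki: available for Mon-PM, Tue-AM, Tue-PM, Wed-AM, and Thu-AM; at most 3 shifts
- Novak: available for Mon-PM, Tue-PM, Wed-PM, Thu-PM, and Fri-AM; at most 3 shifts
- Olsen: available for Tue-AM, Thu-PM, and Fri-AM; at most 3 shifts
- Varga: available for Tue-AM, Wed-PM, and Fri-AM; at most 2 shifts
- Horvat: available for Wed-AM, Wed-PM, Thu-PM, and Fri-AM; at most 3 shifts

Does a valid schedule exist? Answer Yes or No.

Mon-PM can only be covered by Mbeki and Novak, so that assignment is forced.
Wed-AM can only be covered by Mbeki and Horvat, so that assignment is forced.
Thu-AM can only be covered by Mbeki, so that assignment is forced.
One valid schedule: Mon-PM→Mbeki+Novak, Tue-AM→Olsen, Tue-PM→Novak, Wed-AM→Mbeki+Horvat, Wed-PM→Novak, Thu-AM→Mbeki, Thu-PM→Olsen, Fri-AM→Olsen+Varga.
Loads: Mbeki 3/3, Novak 3/3, Olsen 3/3, Varga 1/2, Horvat 1/3 — all within limits.

Yes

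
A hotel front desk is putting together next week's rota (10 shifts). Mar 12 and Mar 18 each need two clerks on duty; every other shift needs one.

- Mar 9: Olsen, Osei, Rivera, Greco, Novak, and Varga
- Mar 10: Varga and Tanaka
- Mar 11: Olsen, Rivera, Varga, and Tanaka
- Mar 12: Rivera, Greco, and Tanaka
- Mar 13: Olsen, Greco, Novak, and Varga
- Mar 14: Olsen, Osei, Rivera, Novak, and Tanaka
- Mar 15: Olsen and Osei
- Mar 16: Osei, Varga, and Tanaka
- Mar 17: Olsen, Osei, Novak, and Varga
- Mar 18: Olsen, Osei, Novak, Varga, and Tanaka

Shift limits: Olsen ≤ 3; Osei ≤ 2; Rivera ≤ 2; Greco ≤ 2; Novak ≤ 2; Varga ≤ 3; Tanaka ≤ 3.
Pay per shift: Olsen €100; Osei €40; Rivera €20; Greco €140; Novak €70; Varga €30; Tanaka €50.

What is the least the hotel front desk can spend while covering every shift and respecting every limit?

Picking the cheapest available clerk for each shift independently would cost €360, but that ignores the shift limits.
An optimal schedule: Mar 9→Novak, Mar 10→Varga, Mar 11→Rivera, Mar 12→Rivera+Tanaka, Mar 13→Varga, Mar 14→Tanaka, Mar 15→Osei, Mar 16→Varga, Mar 17→Osei, Mar 18→Tanaka+Novak.
Total: 70 + 30 + 20 + 20 + 50 + 30 + 50 + 40 + 30 + 40 + 50 + 70 = €500.

€500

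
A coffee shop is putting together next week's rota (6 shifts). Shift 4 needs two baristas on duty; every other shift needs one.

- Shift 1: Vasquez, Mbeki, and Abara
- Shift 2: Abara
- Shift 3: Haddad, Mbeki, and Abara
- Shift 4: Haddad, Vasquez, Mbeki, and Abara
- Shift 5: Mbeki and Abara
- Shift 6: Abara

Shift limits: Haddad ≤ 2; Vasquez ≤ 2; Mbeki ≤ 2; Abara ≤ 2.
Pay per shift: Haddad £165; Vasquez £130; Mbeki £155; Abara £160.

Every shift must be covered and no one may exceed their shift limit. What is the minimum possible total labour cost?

Shift 2 can only be covered by Abara, so that assignment is forced.
Shift 6 can only be covered by Abara, so that assignment is forced.
Picking the cheapest available barista for each shift independently would cost £1045, but that ignores the shift limits.
An optimal schedule: Shift 1→Vasquez, Shift 2→Abara, Shift 3→Mbeki, Shift 4→Vasquez+Haddad, Shift 5→Mbeki, Shift 6→Abara.
Total: 130 + 160 + 155 + 130 + 165 + 155 + 160 = £1055.

£1055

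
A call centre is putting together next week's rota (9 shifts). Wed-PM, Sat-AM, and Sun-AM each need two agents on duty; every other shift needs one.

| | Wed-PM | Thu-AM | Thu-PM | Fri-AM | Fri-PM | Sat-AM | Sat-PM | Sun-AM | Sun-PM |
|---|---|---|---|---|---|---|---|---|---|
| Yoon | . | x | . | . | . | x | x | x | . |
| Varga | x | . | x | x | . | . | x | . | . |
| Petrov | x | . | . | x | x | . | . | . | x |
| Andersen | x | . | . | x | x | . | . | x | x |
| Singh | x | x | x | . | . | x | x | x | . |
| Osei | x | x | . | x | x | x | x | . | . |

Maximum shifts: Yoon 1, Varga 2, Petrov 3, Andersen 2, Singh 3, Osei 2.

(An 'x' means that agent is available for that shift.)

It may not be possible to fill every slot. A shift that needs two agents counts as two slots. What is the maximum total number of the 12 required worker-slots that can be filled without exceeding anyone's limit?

Total capacity across all agents is 1+2+3+2+3+2 = 13, and 12 slots are needed, so at most 12 can be filled.
An assignment achieving 12: Wed-PM→Petrov+Andersen, Thu-AM→Yoon, Thu-PM→Varga, Fri-AM→Varga, Fri-PM→Petrov, Sat-AM→Singh+Osei, Sat-PM→Singh, Sun-AM→Andersen+Singh, Sun-PM→Petrov.
Loads: Yoon 1/1, Varga 2/2, Petrov 3/3, Andersen 2/2, Singh 3/3, Osei 1/2.

12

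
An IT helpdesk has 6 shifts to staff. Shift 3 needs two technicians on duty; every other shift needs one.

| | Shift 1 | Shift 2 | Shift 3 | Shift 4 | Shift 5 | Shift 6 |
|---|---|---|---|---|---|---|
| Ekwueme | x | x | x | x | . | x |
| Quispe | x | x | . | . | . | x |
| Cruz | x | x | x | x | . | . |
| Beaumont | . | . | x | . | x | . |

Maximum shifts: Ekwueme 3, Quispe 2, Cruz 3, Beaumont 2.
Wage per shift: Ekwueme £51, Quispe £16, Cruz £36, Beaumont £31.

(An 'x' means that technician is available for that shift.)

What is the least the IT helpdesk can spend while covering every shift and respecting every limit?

£202

Shift 5 can only be covered by Beaumont, so that assignment is forced.
Picking the cheapest available technician for each shift independently would cost £182, but that ignores the shift limits.
An optimal schedule: Shift 1→Quispe, Shift 2→Cruz, Shift 3→Beaumont+Cruz, Shift 4→Cruz, Shift 5→Beaumont, Shift 6→Quispe.
Total: 16 + 36 + 31 + 36 + 36 + 31 + 16 = £202.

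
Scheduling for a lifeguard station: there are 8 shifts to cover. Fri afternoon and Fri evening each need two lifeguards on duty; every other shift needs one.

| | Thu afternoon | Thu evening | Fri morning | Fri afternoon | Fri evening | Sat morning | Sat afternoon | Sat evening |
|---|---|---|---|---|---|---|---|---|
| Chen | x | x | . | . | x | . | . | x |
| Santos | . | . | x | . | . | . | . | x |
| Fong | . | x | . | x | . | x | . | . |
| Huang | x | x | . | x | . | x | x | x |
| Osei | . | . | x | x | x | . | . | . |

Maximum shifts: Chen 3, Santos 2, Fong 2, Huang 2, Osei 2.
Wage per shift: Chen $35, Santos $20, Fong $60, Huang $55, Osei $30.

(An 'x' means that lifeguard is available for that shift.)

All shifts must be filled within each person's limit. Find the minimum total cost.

Fri evening can only be covered by Chen and Osei, so that assignment is forced.
Sat afternoon can only be covered by Huang, so that assignment is forced.
Picking the cheapest available lifeguard for each shift independently would cost $370, but that ignores the shift limits.
An optimal schedule: Thu afternoon→Chen, Thu evening→Chen, Fri morning→Santos, Fri afternoon→Osei+Fong, Fri evening→Osei+Chen, Sat morning→Huang, Sat afternoon→Huang, Sat evening→Santos.
Total: 35 + 35 + 20 + 30 + 60 + 30 + 35 + 55 + 55 + 20 = $375.

$375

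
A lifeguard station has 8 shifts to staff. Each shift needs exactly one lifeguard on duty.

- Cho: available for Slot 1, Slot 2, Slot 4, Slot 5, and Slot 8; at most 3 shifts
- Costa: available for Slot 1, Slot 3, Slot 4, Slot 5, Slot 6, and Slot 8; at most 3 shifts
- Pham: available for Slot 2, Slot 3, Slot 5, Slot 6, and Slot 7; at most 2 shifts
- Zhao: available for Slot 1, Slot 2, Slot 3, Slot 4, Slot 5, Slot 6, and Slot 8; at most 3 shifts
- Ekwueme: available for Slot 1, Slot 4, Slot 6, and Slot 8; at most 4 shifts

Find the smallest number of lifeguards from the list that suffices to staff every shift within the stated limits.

8 slots to fill and no one can take more than 4, so at least ⌈8/4⌉ = 2 lifeguards are needed.
Any 2 lifeguards together have capacity at most 4+3 = 7 < 8 slots, so 2 can never suffice.
Cho, Costa, and Pham alone can cover everything: Slot 1→Cho, Slot 2→Cho, Slot 3→Costa, Slot 4→Cho, Slot 5→Pham, Slot 6→Costa, Slot 7→Pham, Slot 8→Costa.

3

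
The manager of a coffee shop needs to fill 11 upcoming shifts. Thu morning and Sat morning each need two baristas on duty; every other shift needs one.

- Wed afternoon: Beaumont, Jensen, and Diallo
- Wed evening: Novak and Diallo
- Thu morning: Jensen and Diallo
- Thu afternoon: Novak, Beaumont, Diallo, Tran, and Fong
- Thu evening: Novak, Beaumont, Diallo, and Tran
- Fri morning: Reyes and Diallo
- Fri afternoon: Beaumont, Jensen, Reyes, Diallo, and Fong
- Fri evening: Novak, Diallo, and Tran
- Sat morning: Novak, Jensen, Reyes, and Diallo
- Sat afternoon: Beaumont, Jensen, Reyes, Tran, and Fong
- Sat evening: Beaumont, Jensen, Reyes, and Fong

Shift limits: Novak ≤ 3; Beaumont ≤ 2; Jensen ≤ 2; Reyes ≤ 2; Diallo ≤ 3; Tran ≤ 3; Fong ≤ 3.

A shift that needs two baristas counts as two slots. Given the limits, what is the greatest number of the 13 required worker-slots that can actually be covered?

13

Total capacity across all baristas is 3+2+2+2+3+3+3 = 18, and 13 slots are needed, so at most 13 can be filled.
An assignment achieving 13: Wed afternoon→Beaumont, Wed evening→Novak, Thu morning→Jensen+Diallo, Thu afternoon→Diallo, Thu evening→Novak, Fri morning→Reyes, Fri afternoon→Diallo, Fri evening→Novak, Sat morning→Jensen+Reyes, Sat afternoon→Tran, Sat evening→Beaumont.
Loads: Novak 3/3, Beaumont 2/2, Jensen 2/2, Reyes 2/2, Diallo 3/3, Tran 1/3, Fong 0/3.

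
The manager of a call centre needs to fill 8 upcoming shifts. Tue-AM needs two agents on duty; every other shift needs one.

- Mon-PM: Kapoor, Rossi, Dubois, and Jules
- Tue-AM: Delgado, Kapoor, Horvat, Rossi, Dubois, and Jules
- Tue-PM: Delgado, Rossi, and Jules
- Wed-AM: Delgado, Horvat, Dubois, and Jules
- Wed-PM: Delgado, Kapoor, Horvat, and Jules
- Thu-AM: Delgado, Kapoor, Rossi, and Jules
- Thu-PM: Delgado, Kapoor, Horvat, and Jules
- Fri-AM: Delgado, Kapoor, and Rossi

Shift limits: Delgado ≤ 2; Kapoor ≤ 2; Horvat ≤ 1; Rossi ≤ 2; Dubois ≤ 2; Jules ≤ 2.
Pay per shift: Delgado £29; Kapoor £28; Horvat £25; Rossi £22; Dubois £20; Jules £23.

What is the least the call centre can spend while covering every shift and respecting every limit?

£211

Picking the cheapest available agent for each shift independently would cost £194, but that ignores the shift limits.
An optimal schedule: Mon-PM→Dubois, Tue-AM→Horvat+Kapoor, Tue-PM→Rossi, Wed-AM→Dubois, Wed-PM→Jules, Thu-AM→Jules, Thu-PM→Kapoor, Fri-AM→Rossi.
Total: 20 + 25 + 28 + 22 + 20 + 23 + 23 + 28 + 22 = £211.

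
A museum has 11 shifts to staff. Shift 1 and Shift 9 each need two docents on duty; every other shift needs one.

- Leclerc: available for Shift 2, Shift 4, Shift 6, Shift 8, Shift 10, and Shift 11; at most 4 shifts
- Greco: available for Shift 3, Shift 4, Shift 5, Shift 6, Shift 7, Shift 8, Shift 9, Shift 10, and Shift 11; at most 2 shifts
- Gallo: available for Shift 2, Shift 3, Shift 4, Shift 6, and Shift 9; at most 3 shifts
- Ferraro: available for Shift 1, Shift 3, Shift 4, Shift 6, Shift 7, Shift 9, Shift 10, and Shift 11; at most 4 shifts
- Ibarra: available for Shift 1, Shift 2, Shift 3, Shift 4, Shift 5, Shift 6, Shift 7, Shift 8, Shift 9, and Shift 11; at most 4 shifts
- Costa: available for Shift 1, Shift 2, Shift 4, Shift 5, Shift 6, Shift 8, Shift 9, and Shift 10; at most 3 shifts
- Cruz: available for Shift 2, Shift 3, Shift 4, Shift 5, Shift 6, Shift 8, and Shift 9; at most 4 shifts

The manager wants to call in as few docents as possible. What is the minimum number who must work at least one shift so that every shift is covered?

13 slots to fill and no one can take more than 4, so at least ⌈13/4⌉ = 4 docents are needed.
Leclerc, Greco, Ferraro, and Ibarra alone can cover everything: Shift 1→Ferraro+Ibarra, Shift 2→Leclerc, Shift 3→Greco, Shift 4→Leclerc, Shift 5→Greco, Shift 6→Ferraro, Shift 7→Ferraro, Shift 8→Leclerc, Shift 9→Ferraro+Ibarra, Shift 10→Leclerc, Shift 11→Ibarra.

4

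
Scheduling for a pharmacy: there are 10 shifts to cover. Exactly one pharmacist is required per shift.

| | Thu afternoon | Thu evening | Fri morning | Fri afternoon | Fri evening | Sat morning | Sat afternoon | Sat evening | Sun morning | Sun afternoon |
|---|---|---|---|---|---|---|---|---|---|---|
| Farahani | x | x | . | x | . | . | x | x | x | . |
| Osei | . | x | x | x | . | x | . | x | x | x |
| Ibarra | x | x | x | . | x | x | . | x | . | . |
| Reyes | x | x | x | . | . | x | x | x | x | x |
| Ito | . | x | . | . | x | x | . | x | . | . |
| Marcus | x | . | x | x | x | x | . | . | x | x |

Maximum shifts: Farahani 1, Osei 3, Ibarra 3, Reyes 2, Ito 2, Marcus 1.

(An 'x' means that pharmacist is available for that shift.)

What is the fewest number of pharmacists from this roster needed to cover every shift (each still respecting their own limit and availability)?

10 slots to fill and no one can take more than 3, so at least ⌈10/3⌉ = 4 pharmacists are needed.
Osei, Ibarra, Reyes, and Ito alone can cover everything: Thu afternoon→Ibarra, Thu evening→Reyes, Fri morning→Ibarra, Fri afternoon→Osei, Fri evening→Ibarra, Sat morning→Ito, Sat afternoon→Reyes, Sat evening→Ito, Sun morning→Osei, Sun afternoon→Osei.

4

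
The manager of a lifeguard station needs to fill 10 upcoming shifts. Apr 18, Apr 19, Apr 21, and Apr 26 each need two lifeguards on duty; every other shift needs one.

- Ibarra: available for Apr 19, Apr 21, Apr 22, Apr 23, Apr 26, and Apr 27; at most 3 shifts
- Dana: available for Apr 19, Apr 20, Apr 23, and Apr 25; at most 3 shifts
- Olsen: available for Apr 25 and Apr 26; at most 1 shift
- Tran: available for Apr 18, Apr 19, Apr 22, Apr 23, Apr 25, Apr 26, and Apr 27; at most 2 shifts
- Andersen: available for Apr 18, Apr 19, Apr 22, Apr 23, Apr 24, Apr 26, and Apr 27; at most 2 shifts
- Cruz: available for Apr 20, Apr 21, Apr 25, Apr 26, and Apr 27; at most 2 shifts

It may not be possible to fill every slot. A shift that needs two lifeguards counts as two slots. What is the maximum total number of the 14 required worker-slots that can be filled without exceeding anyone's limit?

13

Total capacity across all lifeguards is 3+3+1+2+2+2 = 13, and 14 slots are needed, so at most 13 can be filled.
An assignment achieving 13: Apr 18→Tran+Andersen, Apr 19→Ibarra+Dana, Apr 20→Dana, Apr 21→Ibarra+Cruz, Apr 22→Ibarra, Apr 23→Dana, Apr 24→Andersen, Apr 25→Olsen, Apr 26→Cruz, Apr 27→Tran.
Loads: Ibarra 3/3, Dana 3/3, Olsen 1/1, Tran 2/2, Andersen 2/2, Cruz 2/2.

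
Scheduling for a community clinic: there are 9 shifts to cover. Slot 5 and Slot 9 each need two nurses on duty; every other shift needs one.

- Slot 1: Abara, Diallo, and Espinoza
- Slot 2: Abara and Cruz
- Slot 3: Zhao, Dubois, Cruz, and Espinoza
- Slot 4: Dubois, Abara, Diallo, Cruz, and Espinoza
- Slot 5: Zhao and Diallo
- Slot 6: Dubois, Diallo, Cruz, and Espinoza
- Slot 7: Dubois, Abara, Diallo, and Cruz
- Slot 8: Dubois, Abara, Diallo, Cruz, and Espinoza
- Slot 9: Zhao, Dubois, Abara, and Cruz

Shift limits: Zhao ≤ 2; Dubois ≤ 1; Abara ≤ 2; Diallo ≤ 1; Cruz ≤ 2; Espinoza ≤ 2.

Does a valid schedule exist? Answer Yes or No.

Total capacity is 2+1+2+1+2+2 = 10 but 11 worker-slots are needed — infeasible.

No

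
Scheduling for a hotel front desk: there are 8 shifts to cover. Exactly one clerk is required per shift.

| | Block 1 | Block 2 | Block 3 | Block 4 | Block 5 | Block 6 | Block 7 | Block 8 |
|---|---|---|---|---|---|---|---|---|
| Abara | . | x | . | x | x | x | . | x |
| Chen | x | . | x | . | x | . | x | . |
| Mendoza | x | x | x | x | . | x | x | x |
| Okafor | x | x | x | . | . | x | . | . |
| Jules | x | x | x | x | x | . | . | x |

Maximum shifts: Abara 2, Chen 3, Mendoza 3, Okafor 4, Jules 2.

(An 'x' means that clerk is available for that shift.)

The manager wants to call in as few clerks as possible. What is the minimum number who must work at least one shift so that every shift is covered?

8 slots to fill and no one can take more than 4, so at least ⌈8/4⌉ = 2 clerks are needed.
Any 2 clerks together have capacity at most 4+3 = 7 < 8 slots, so 2 can never suffice.
Abara, Chen, and Mendoza alone can cover everything: Block 1→Chen, Block 2→Abara, Block 3→Chen, Block 4→Abara, Block 5→Chen, Block 6→Mendoza, Block 7→Mendoza, Block 8→Mendoza.

3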